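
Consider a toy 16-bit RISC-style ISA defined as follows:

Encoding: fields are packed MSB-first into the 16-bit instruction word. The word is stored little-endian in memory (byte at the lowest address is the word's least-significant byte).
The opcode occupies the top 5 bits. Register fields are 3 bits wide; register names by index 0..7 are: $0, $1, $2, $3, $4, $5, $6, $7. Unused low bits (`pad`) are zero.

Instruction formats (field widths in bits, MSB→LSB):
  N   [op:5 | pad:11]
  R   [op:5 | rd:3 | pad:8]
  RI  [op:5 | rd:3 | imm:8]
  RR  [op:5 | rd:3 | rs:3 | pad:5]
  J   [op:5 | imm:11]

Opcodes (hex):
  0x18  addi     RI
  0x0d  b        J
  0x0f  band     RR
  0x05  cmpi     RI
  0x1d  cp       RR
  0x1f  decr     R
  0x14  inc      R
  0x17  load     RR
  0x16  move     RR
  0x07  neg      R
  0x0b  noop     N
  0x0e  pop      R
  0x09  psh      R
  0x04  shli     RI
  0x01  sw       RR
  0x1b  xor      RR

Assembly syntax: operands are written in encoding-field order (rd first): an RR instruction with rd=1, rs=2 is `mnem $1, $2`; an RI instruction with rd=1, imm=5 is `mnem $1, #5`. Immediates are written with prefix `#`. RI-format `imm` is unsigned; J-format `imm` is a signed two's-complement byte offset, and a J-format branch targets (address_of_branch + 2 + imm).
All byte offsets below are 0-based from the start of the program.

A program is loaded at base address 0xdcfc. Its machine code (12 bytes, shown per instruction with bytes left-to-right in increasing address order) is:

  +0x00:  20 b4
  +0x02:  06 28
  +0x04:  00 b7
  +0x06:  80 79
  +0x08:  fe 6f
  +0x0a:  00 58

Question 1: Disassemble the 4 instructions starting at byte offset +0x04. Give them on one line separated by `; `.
move $7, $0; band $1, $4; b #-2; noop

@+04  little-endian(00 b7) = 0xb700
  opcode bits[15:11]=0x16: move/RR
  [10:8] rd=7 = $7
  [7:5] rs=0 = $0
@+06  little-endian(80 79) = 0x7980
  opcode bits[15:11]=0xf: band/RR
  [10:8] rd=1 = $1
  [7:5] rs=4 = $4
@+08  little-endian(fe 6f) = 0x6ffe
  opcode bits[15:11]=0xd: b/J
  [10:0] imm=2046 (s11→-2) = #-2
@+0a  little-endian(00 58) = 0x5800
  opcode bits[15:11]=0xb: noop/N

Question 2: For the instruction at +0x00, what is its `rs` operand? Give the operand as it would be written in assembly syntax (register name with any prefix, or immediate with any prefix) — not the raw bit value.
@+00  little-endian(20 b4) = 0xb420
  opcode bits[15:11]=0x16: move/RR
  rd@[10:8]=0x4 ⇒ $4
  rs@[7:5]=0x1 ⇒ $1

$1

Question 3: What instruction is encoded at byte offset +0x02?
cmpi $0, #6

+0x02: 06 28 ⇒ word 0x2806 (little)
  op=0x2806>>11=0x5 ⇒ cmpi (RI)
  [10:8] rd=0 = $0
  [7:0] imm=6 = #6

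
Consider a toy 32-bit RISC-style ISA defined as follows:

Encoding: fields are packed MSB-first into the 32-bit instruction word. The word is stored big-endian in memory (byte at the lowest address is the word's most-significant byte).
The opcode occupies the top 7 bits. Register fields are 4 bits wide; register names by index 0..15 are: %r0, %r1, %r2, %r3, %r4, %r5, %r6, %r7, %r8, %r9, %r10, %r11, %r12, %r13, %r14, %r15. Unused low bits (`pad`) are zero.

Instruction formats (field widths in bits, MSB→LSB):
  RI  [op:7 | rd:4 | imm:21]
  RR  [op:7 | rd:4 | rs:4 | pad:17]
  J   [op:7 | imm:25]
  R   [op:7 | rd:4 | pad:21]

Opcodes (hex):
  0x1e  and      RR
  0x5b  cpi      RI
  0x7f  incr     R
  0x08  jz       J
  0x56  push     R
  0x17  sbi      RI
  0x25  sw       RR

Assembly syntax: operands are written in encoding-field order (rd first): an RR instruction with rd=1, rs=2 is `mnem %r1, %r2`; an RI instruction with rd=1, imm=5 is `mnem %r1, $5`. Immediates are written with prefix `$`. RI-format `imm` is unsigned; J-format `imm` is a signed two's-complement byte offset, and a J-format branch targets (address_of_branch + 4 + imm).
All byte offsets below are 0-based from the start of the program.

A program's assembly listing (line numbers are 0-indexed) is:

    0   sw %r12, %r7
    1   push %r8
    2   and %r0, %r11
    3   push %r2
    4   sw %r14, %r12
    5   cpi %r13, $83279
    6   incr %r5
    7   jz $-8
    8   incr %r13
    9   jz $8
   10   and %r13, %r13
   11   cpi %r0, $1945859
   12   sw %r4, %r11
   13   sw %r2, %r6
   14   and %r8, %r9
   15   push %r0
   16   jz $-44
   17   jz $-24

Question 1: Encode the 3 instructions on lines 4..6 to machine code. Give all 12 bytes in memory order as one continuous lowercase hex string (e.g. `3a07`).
4bd80000b7a1454ffea00000

line 4 (sw): pack op=0x25:7|rd=14:4|rs=12:4|pad=0:17 = 0x4bd80000; big→ 4b d8 00 00
line 5 (cpi): pack op=0x5b:7|rd=13:4|imm=83279:21 = 0xb7a1454f; big→ b7 a1 45 4f
line 6 (incr): pack op=0x7f:7|rd=5:4|pad=0:21 = 0xfea00000; big→ fe a0 00 00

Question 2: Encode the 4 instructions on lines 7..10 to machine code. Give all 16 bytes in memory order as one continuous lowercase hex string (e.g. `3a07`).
7. jz fields op=0x8:7|imm=-8:25 → word 11fffff8h → 11 ff ff f8
8. incr fields op=0x7f:7|rd=13:4|pad=0:21 → word ffa00000h → ff a0 00 00
9. jz fields op=0x8:7|imm=8:25 → word 10000008h → 10 00 00 08
10. and fields op=0x1e:7|rd=13:4|rs=13:4|pad=0:17 → word 3dba0000h → 3d ba 00 00

11fffff8ffa00000100000083dba0000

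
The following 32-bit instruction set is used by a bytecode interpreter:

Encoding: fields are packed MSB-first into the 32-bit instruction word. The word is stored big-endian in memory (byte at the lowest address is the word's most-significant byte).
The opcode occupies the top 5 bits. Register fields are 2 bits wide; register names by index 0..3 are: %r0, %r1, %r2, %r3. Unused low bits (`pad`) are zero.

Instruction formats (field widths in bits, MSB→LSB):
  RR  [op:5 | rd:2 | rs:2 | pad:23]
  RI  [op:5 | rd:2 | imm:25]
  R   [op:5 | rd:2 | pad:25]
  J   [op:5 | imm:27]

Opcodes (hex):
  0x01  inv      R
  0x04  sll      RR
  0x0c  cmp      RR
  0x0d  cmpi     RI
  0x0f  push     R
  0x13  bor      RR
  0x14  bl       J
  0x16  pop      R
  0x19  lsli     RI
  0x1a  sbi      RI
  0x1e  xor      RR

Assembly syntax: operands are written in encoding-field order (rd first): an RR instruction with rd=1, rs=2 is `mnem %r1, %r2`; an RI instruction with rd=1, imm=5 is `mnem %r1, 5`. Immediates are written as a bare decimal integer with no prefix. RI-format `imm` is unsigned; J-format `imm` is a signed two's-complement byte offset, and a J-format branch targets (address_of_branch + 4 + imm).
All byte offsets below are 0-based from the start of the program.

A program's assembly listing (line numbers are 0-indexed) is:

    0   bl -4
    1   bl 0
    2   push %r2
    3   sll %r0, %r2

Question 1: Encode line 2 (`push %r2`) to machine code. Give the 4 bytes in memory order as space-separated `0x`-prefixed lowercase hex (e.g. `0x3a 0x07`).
0x7c 0x00 0x00 0x00

L2: push op=0xf:5|rd=2:2|pad=0:25 ⇒ 0x7c000000 ⇒ big 7c 00 00 00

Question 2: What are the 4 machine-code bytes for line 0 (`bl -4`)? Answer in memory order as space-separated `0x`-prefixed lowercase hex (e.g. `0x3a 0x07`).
0xa7 0xff 0xff 0xfc

0. bl fields op=0x14:5|imm=-4:27 → word a7fffffch → a7 ff ff fc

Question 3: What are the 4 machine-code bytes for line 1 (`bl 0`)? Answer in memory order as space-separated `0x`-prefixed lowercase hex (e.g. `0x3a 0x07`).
0xa0 0x00 0x00 0x00

L1: bl op=0x14:5|imm=0:27 ⇒ 0xa0000000 ⇒ big a0 00 00 00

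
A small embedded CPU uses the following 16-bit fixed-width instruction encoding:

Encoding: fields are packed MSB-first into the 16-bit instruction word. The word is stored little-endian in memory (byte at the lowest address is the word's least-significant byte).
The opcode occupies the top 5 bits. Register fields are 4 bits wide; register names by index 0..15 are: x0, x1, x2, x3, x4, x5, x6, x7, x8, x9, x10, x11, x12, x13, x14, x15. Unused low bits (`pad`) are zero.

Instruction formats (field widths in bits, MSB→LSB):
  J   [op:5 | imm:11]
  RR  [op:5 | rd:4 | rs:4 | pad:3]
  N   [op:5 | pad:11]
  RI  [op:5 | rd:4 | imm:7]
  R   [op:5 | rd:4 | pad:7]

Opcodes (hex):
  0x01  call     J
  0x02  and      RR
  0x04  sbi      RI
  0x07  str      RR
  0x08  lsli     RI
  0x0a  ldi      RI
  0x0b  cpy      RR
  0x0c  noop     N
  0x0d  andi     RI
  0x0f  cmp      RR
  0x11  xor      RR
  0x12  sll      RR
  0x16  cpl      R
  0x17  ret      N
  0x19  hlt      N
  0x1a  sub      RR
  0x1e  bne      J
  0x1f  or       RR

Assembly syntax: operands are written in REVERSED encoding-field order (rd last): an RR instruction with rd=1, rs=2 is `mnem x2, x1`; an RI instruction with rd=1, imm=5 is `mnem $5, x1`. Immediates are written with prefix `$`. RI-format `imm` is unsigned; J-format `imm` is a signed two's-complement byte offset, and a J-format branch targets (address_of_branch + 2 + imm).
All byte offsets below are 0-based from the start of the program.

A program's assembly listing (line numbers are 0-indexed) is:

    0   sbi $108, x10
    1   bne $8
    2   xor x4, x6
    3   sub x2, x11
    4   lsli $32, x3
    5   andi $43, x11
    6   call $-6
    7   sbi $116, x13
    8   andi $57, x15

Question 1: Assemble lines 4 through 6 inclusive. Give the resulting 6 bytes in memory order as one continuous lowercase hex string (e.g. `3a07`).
a041ab6dfa0f

line 4 (lsli): pack op=0x8:5|rd=3:4|imm=32:7 = 0x41a0; little→ a0 41
line 5 (andi): pack op=0xd:5|rd=11:4|imm=43:7 = 0x6dab; little→ ab 6d
line 6 (call): pack op=0x1:5|imm=-6:11 = 0x0ffa; little→ fa 0f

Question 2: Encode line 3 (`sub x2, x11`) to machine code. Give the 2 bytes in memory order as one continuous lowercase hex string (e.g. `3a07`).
3. sub fields op=0x1a:5|rd=11:4|rs=2:4|pad=0:3 → word d590h → 90 d5

90d5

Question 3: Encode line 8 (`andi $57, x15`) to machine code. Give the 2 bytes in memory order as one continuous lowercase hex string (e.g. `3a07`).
b96f

line 8 (andi): pack op=0xd:5|rd=15:4|imm=57:7 = 0x6fb9; little→ b9 6f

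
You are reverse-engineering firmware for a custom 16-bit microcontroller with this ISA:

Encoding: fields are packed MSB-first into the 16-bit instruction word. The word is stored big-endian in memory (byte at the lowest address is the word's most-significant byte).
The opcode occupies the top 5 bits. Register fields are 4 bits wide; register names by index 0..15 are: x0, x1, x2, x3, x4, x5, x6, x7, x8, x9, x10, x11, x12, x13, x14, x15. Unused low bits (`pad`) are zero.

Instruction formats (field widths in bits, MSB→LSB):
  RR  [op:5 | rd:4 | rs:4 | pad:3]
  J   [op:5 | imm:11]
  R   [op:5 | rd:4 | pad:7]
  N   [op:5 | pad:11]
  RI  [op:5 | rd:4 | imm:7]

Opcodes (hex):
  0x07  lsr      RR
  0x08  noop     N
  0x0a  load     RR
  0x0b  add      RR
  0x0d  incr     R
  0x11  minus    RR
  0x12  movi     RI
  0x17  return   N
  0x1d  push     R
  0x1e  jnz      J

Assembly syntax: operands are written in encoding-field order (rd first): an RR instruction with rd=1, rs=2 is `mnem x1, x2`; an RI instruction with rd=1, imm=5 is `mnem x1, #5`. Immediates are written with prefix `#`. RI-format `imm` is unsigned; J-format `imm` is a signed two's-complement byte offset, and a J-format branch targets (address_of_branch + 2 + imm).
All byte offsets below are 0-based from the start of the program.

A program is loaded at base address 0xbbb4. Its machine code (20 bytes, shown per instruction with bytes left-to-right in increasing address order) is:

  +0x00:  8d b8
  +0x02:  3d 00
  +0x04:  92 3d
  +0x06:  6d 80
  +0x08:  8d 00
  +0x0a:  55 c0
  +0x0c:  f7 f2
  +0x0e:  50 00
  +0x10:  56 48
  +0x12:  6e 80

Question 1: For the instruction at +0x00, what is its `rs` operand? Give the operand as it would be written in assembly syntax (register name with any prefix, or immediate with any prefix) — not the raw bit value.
x7

@+00  big-endian(8d b8) = 0x8db8
  op=0x8db8>>11=0x11 ⇒ minus (RR)
  rd@[10:7]=0xb ⇒ x11
  rs@[6:3]=0x7 ⇒ x7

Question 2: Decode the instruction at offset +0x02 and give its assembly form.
@+02  big-endian(3d 00) = 0x3d00
  top 5b → 0x7 → lsr [RR]
  [10:7] rd=10 = x10
  [6:3] rs=0 = x0

lsr x10, x0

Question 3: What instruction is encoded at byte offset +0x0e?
load x0, x0

@+0e  big-endian(50 00) = 0x5000
  op=0x5000>>11=0xa ⇒ load (RR)
  rd: (w>>7)&0xf=0x0 → x0
  rs: (w>>3)&0xf=0x0 → x0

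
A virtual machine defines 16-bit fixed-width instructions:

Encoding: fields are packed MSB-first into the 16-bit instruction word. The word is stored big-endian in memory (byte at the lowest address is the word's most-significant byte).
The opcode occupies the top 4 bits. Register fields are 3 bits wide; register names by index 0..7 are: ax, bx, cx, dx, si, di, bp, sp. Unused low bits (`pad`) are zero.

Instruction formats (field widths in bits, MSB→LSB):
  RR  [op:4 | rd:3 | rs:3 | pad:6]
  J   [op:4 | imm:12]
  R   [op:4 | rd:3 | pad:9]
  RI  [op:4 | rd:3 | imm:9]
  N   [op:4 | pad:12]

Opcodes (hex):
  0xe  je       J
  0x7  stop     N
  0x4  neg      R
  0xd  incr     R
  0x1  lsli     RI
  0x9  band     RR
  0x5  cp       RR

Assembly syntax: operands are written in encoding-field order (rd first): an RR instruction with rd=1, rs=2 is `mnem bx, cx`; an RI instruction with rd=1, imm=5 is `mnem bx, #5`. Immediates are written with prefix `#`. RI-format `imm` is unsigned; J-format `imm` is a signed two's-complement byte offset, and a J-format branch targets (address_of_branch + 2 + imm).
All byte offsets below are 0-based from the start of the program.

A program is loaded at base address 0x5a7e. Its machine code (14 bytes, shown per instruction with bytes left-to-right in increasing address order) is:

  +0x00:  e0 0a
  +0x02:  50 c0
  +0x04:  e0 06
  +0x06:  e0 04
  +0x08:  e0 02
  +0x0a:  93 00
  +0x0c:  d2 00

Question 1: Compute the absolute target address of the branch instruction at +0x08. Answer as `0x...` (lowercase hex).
[08] e0 02 → 0xe002
  op=0xe002>>12=0xe ⇒ je (J)
  imm@[11:0]=0x2 ⇒ #2
  target = base 0x5a7e + off 0x08 + 2 + imm 2 = 0x5a8a

0x5a8a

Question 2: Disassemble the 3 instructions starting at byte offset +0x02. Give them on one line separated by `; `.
cp ax, dx; je #6; je #4

+0x02: 50 c0 ⇒ word 0x50c0 (big)
  top 4b → 0x5 → cp [RR]
  [11:9] rd=0 = ax
  [8:6] rs=3 = dx
+0x04: e0 06 ⇒ word 0xe006 (big)
  top 4b → 0xe → je [J]
  [11:0] imm=6 = #6
+0x06: e0 04 ⇒ word 0xe004 (big)
  top 4b → 0xe → je [J]
  [11:0] imm=4 = #4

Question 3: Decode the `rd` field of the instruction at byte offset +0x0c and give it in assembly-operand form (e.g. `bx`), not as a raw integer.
bx

[0c] d2 00 → 0xd200
  opcode bits[15:12]=0xd: incr/R
  [11:9] rd=1 = bx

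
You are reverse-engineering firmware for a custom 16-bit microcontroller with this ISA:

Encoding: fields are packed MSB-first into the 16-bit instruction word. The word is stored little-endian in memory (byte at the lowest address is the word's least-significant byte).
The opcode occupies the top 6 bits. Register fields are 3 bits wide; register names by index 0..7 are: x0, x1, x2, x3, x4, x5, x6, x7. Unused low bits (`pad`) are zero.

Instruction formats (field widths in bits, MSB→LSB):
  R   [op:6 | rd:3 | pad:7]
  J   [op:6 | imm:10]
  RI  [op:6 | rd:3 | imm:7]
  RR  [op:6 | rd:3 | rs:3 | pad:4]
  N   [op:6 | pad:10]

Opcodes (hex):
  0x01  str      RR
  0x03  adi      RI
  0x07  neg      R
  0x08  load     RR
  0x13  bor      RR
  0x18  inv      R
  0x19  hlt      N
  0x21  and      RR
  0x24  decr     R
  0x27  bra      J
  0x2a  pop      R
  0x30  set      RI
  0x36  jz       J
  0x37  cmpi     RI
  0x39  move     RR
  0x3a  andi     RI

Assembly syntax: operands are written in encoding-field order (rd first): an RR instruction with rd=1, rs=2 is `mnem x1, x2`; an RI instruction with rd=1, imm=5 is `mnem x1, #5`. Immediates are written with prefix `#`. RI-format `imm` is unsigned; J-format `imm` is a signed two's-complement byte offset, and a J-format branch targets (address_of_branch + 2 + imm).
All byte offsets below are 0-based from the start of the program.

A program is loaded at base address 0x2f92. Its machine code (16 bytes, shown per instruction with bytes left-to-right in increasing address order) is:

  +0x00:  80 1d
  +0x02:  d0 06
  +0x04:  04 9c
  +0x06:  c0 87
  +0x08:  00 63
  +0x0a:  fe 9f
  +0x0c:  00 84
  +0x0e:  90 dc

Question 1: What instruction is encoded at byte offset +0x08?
[08] 00 63 → 0x6300
  op=0x6300>>10=0x18 ⇒ inv (R)
  rd@[9:7]=0x6 ⇒ x6

inv x6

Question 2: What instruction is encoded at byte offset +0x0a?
@+0a  little-endian(fe 9f) = 0x9ffe
  top 6b → 0x27 → bra [J]
  [9:0] imm=1022 (s10→-2) = #-2

bra #-2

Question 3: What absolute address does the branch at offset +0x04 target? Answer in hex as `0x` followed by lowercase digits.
0x2f9c

@+04  little-endian(04 9c) = 0x9c04
  top 6b → 0x27 → bra [J]
  imm@[9:0]=0x4 ⇒ #4
  target = base 0x2f92 + off 0x04 + 2 + imm 4 = 0x2f9c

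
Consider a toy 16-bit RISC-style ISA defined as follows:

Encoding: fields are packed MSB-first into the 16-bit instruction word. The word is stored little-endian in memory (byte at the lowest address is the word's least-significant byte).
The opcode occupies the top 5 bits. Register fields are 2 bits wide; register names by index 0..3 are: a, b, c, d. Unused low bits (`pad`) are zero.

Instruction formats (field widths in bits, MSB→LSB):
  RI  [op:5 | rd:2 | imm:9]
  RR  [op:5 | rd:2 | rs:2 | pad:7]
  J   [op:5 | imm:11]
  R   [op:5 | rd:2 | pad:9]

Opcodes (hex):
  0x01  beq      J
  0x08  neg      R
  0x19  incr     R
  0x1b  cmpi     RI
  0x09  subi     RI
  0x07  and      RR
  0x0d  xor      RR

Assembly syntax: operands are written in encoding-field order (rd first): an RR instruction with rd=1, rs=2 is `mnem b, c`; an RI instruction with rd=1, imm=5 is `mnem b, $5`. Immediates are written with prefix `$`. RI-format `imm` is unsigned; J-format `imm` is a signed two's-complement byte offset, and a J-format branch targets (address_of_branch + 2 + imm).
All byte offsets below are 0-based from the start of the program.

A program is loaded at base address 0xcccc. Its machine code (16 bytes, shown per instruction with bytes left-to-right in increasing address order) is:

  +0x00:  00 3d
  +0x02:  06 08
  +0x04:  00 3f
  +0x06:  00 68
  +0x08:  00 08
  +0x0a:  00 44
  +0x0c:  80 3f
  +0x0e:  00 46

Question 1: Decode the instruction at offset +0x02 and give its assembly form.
[02] 06 08 → 0x0806
  opcode bits[15:11]=0x1: beq/J
  imm@[10:0]=0x6 ⇒ $6

beq $6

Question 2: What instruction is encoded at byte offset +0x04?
off 0x04: read 00 3f as little → 0x3f00
  top 5b → 0x7 → and [RR]
  [10:9] rd=3 = d
  [8:7] rs=2 = c

and d, c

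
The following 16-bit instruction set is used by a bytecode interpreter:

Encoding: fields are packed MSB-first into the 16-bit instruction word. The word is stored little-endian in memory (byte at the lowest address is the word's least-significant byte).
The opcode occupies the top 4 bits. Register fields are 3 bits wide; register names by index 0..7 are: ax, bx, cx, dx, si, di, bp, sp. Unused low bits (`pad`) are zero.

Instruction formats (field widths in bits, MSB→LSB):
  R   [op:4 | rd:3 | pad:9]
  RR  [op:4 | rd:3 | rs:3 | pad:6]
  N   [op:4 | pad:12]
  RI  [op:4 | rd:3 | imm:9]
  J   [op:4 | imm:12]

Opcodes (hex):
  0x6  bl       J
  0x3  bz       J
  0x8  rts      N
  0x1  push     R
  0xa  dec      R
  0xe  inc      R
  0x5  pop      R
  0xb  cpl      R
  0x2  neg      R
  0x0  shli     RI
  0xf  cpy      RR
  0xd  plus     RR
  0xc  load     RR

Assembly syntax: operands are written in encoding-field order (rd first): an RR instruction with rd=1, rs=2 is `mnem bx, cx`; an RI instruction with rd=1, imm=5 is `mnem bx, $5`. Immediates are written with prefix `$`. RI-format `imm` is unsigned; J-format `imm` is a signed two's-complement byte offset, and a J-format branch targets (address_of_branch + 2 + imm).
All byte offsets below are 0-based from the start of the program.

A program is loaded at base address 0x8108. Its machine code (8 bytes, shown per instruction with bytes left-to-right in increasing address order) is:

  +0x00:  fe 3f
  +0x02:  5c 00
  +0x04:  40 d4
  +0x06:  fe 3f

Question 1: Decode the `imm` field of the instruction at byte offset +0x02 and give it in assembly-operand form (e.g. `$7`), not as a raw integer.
$92

+0x02: 5c 00 ⇒ word 0x005c (little)
  top 4b → 0x0 → shli [RI]
  rd: (w>>9)&0x7=0x0 → ax
  imm: (w>>0)&0x1ff=0x5c → $92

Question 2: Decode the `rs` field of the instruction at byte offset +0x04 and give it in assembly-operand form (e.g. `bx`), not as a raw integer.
bx

+0x04: 40 d4 ⇒ word 0xd440 (little)
  opcode bits[15:12]=0xd: plus/RR
  rd@[11:9]=0x2 ⇒ cx
  rs@[8:6]=0x1 ⇒ bx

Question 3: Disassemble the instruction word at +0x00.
bz $-2

[00] fe 3f → 0x3ffe
  top 4b → 0x3 → bz [J]
  imm: (w>>0)&0xfff=0xffe (s12→-2) → $-2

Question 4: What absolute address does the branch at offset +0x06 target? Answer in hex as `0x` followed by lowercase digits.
off 0x06: read fe 3f as little → 0x3ffe
  opcode bits[15:12]=0x3: bz/J
  [11:0] imm=4094 (s12→-2) = $-2
  target = base 0x8108 + off 0x06 + 2 + imm -2 = 0x810e

0x810e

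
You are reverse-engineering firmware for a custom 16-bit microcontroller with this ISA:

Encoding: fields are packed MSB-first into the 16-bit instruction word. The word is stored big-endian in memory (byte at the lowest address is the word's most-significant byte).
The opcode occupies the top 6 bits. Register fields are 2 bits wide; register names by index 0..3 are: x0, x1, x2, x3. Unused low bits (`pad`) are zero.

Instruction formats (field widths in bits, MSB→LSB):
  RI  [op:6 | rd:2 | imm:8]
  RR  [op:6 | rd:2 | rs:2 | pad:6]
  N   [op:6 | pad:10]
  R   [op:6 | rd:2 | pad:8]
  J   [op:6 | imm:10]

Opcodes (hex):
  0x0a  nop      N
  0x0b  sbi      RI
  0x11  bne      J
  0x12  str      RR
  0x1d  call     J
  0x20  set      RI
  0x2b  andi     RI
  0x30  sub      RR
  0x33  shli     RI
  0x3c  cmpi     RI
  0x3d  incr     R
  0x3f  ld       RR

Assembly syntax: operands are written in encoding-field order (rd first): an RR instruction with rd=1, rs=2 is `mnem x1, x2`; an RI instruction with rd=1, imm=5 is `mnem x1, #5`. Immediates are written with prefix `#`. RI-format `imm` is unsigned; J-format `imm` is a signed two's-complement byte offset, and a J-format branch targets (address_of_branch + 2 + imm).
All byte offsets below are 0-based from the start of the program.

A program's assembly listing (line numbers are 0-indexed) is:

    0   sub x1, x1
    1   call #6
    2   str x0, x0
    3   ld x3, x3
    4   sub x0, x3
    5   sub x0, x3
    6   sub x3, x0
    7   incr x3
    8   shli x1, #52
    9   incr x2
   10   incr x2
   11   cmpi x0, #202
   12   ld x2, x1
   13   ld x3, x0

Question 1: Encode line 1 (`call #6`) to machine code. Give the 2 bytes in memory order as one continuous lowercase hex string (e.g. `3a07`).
L1: call op=0x1d:6|imm=6:10 ⇒ 0x7406 ⇒ big 74 06

7406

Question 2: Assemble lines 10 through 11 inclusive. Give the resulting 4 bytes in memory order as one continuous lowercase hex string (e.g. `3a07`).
line 10 (incr): pack op=0x3d:6|rd=2:2|pad=0:8 = 0xf600; big→ f6 00
line 11 (cmpi): pack op=0x3c:6|rd=0:2|imm=202:8 = 0xf0ca; big→ f0 ca

f600f0ca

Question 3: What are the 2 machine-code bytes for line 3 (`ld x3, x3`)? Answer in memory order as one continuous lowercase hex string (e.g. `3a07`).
line 3 (ld): pack op=0x3f:6|rd=3:2|rs=3:2|pad=0:6 = 0xffc0; big→ ff c0

ffc0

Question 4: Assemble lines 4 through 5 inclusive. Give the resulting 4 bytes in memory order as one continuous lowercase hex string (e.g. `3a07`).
c0c0c0c0

line 4 (sub): pack op=0x30:6|rd=0:2|rs=3:2|pad=0:6 = 0xc0c0; big→ c0 c0
line 5 (sub): pack op=0x30:6|rd=0:2|rs=3:2|pad=0:6 = 0xc0c0; big→ c0 c0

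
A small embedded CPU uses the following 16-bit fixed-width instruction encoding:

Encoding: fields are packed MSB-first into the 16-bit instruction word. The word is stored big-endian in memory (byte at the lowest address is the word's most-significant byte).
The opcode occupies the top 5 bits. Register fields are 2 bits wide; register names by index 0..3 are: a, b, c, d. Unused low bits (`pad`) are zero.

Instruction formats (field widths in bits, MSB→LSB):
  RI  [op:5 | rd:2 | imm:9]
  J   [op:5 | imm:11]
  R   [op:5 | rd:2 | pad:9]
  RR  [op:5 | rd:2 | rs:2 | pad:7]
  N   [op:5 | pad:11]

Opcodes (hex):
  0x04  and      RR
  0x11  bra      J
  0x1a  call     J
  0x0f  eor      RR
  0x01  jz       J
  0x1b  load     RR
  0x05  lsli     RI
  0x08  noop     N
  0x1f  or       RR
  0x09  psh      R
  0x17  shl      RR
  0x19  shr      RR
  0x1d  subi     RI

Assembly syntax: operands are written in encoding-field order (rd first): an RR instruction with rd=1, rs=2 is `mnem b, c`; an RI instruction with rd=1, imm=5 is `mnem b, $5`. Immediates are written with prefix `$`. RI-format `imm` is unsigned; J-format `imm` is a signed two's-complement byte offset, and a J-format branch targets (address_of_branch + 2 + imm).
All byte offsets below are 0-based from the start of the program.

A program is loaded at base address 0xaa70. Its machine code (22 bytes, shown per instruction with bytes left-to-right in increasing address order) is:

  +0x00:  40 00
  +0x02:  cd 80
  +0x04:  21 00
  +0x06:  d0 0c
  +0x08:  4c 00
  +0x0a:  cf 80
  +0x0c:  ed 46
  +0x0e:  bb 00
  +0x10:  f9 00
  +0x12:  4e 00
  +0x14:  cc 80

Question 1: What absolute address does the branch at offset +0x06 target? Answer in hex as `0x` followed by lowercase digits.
off 0x06: read d0 0c as big → 0xd00c
  op=0xd00c>>11=0x1a ⇒ call (J)
  imm: (w>>0)&0x7ff=0xc → $12
  target = base 0xaa70 + off 0x06 + 2 + imm 12 = 0xaa84

0xaa84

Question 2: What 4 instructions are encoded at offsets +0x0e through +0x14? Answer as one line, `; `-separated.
shl b, c; or a, c; psh d; shr c, b

@+0e  big-endian(bb 00) = 0xbb00
  opcode bits[15:11]=0x17: shl/RR
  rd: (w>>9)&0x3=0x1 → b
  rs: (w>>7)&0x3=0x2 → c
@+10  big-endian(f9 00) = 0xf900
  opcode bits[15:11]=0x1f: or/RR
  rd: (w>>9)&0x3=0x0 → a
  rs: (w>>7)&0x3=0x2 → c
@+12  big-endian(4e 00) = 0x4e00
  opcode bits[15:11]=0x9: psh/R
  rd: (w>>9)&0x3=0x3 → d
@+14  big-endian(cc 80) = 0xcc80
  opcode bits[15:11]=0x19: shr/RR
  rd: (w>>9)&0x3=0x2 → c
  rs: (w>>7)&0x3=0x1 → b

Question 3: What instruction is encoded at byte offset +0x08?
off 0x08: read 4c 00 as big → 0x4c00
  opcode bits[15:11]=0x9: psh/R
  [10:9] rd=2 = c

psh c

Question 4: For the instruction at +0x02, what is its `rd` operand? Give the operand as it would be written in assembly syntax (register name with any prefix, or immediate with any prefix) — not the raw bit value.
@+02  big-endian(cd 80) = 0xcd80
  top 5b → 0x19 → shr [RR]
  rd@[10:9]=0x2 ⇒ c
  rs@[8:7]=0x3 ⇒ d

c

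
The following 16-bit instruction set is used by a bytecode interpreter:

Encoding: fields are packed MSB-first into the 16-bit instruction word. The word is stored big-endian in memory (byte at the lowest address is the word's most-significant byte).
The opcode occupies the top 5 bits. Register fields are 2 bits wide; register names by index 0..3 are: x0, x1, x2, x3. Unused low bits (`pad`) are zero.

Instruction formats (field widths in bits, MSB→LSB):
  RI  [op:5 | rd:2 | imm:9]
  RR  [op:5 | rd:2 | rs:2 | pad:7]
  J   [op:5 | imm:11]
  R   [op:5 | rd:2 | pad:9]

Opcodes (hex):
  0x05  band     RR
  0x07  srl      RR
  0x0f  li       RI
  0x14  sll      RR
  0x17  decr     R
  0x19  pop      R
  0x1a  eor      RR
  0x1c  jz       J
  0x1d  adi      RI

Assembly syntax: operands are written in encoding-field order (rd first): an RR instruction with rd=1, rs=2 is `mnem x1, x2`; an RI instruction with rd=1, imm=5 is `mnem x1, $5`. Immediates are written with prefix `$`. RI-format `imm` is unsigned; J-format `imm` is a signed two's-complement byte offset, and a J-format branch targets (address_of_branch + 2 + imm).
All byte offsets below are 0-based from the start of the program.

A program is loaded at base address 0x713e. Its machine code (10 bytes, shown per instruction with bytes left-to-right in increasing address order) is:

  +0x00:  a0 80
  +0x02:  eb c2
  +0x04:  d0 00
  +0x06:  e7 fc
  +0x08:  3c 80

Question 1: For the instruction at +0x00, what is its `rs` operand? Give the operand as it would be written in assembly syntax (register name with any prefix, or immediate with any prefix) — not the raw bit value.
x1

@+00  big-endian(a0 80) = 0xa080
  top 5b → 0x14 → sll [RR]
  rd: (w>>9)&0x3=0x0 → x0
  rs: (w>>7)&0x3=0x1 → x1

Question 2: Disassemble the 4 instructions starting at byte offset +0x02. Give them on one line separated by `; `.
off 0x02: read eb c2 as big → 0xebc2
  top 5b → 0x1d → adi [RI]
  rd@[10:9]=0x1 ⇒ x1
  imm@[8:0]=0x1c2 ⇒ $450
off 0x04: read d0 00 as big → 0xd000
  top 5b → 0x1a → eor [RR]
  rd@[10:9]=0x0 ⇒ x0
  rs@[8:7]=0x0 ⇒ x0
off 0x06: read e7 fc as big → 0xe7fc
  top 5b → 0x1c → jz [J]
  imm@[10:0]=0x7fc (s11→-4) ⇒ $-4
off 0x08: read 3c 80 as big → 0x3c80
  top 5b → 0x7 → srl [RR]
  rd@[10:9]=0x2 ⇒ x2
  rs@[8:7]=0x1 ⇒ x1

adi x1, $450; eor x0, x0; jz $-4; srl x2, x1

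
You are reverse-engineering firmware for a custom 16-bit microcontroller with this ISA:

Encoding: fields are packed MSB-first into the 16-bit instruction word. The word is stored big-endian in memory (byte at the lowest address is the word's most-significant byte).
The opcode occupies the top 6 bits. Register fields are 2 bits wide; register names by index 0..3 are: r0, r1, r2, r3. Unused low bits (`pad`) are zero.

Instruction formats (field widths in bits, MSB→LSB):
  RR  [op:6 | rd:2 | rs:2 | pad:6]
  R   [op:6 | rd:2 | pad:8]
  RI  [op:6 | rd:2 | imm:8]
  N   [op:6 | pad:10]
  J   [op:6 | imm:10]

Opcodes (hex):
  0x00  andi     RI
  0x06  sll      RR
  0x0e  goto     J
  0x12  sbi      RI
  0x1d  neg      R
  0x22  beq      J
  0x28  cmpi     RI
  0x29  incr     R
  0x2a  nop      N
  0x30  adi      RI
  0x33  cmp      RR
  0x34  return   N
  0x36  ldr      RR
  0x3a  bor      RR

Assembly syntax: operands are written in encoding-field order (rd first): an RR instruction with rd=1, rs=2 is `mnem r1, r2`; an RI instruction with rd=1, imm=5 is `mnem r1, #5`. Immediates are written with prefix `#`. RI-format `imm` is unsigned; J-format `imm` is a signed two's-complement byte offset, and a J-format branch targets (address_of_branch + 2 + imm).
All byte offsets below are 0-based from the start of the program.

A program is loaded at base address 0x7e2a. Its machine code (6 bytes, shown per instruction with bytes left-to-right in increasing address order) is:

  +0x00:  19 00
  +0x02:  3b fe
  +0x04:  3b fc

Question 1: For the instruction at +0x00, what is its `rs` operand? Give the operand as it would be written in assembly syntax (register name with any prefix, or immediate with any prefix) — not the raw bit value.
r0

@+00  big-endian(19 00) = 0x1900
  top 6b → 0x6 → sll [RR]
  rd@[9:8]=0x1 ⇒ r1
  rs@[7:6]=0x0 ⇒ r0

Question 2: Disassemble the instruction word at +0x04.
+0x04: 3b fc ⇒ word 0x3bfc (big)
  top 6b → 0xe → goto [J]
  imm@[9:0]=0x3fc (s10→-4) ⇒ #-4

goto #-4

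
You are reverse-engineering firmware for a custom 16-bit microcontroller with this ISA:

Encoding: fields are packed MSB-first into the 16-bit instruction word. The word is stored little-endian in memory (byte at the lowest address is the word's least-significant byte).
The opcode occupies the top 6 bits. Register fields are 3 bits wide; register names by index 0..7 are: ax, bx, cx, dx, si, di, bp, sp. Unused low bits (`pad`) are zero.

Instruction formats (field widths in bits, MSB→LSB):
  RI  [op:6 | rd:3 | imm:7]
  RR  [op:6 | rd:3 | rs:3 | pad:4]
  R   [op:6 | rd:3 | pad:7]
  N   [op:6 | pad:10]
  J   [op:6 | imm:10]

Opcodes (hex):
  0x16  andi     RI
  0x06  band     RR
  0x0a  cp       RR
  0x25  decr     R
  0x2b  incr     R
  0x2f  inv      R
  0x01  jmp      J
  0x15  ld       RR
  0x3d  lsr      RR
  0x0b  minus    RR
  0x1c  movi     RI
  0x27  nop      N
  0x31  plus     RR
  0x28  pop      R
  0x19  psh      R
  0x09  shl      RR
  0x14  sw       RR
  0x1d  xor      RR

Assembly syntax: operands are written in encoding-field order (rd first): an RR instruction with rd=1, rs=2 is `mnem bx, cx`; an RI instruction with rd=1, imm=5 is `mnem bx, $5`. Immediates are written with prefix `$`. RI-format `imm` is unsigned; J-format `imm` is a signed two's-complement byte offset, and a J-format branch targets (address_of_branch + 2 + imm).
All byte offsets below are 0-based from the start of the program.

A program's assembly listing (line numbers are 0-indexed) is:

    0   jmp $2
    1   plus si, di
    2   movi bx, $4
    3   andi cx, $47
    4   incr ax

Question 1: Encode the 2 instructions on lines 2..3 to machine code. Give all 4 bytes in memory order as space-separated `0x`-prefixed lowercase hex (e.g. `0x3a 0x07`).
0x84 0x70 0x2f 0x59

2. movi fields op=0x1c:6|rd=1:3|imm=4:7 → word 7084h → 84 70
3. andi fields op=0x16:6|rd=2:3|imm=47:7 → word 592fh → 2f 59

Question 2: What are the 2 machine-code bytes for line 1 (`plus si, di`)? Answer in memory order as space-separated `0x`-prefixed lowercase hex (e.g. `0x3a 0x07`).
1. plus fields op=0x31:6|rd=4:3|rs=5:3|pad=0:4 → word c650h → 50 c6

0x50 0xc6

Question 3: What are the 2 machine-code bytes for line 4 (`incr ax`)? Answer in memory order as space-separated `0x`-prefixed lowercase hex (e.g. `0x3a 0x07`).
L4: incr op=0x2b:6|rd=0:3|pad=0:7 ⇒ 0xac00 ⇒ little 00 ac

0x00 0xac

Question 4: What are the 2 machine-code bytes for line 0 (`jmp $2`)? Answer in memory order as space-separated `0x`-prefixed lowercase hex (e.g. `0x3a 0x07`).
L0: jmp op=0x1:6|imm=2:10 ⇒ 0x0402 ⇒ little 02 04

0x02 0x04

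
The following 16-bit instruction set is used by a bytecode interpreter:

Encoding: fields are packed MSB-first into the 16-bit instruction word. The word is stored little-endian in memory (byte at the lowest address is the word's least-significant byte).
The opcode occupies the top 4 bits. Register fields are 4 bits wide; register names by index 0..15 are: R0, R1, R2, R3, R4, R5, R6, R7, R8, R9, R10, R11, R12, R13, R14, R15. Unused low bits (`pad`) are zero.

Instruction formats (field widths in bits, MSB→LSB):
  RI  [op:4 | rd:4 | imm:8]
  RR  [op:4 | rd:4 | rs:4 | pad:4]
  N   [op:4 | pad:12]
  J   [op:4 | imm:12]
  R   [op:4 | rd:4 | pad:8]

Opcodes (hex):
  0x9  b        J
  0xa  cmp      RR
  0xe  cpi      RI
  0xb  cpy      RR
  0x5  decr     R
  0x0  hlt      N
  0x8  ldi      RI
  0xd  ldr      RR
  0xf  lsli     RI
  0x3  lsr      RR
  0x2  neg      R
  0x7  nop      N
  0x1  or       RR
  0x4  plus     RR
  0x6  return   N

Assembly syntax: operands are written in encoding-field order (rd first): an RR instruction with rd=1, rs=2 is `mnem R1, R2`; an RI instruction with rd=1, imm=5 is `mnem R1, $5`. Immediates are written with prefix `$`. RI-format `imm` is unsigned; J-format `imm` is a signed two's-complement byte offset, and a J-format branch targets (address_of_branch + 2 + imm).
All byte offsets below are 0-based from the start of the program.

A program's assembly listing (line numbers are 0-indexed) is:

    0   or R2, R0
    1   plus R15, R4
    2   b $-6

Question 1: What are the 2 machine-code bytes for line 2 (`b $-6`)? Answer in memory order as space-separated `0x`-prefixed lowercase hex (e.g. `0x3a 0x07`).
0xfa 0x9f

L2: b op=0x9:4|imm=-6:12 ⇒ 0x9ffa ⇒ little fa 9f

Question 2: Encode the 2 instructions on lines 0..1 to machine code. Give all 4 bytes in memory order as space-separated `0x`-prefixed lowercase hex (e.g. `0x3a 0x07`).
L0: or op=0x1:4|rd=2:4|rs=0:4|pad=0:4 ⇒ 0x1200 ⇒ little 00 12
L1: plus op=0x4:4|rd=15:4|rs=4:4|pad=0:4 ⇒ 0x4f40 ⇒ little 40 4f

0x00 0x12 0x40 0x4f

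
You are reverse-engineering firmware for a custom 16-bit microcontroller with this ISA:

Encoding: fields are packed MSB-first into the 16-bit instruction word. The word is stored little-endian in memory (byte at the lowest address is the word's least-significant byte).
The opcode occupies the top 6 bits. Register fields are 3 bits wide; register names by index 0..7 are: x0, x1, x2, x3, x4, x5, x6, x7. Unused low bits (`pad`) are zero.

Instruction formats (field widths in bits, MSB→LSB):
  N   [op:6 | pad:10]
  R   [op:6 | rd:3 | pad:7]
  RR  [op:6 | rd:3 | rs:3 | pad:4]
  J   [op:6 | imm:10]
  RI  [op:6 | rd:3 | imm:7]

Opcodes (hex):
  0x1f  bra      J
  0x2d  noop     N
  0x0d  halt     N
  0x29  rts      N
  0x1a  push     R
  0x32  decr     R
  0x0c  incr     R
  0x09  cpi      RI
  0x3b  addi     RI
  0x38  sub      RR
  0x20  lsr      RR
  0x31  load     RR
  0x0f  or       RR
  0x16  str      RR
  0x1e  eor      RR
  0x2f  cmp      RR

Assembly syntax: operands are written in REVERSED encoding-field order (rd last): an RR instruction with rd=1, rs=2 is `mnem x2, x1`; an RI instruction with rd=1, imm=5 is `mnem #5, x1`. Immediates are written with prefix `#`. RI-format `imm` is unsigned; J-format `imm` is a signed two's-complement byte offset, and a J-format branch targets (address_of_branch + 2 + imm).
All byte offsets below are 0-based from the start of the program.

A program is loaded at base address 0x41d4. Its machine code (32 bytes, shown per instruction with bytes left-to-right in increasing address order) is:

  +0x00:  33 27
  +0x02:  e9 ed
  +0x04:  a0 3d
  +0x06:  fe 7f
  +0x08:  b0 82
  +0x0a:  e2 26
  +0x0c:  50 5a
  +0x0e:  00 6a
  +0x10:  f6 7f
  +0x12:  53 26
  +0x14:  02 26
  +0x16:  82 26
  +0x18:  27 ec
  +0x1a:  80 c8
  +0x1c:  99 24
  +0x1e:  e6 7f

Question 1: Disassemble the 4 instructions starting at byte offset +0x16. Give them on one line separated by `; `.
off 0x16: read 82 26 as little → 0x2682
  op=0x2682>>10=0x9 ⇒ cpi (RI)
  rd: (w>>7)&0x7=0x5 → x5
  imm: (w>>0)&0x7f=0x2 → #2
off 0x18: read 27 ec as little → 0xec27
  op=0xec27>>10=0x3b ⇒ addi (RI)
  rd: (w>>7)&0x7=0x0 → x0
  imm: (w>>0)&0x7f=0x27 → #39
off 0x1a: read 80 c8 as little → 0xc880
  op=0xc880>>10=0x32 ⇒ decr (R)
  rd: (w>>7)&0x7=0x1 → x1
off 0x1c: read 99 24 as little → 0x2499
  op=0x2499>>10=0x9 ⇒ cpi (RI)
  rd: (w>>7)&0x7=0x1 → x1
  imm: (w>>0)&0x7f=0x19 → #25

cpi #2, x5; addi #39, x0; decr x1; cpi #25, x1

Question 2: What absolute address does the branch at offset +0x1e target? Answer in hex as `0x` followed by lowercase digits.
[1e] e6 7f → 0x7fe6
  opcode bits[15:10]=0x1f: bra/J
  imm@[9:0]=0x3e6 (s10→-26) ⇒ #-26
  target = base 0x41d4 + off 0x1e + 2 + imm -26 = 0x41da

0x41da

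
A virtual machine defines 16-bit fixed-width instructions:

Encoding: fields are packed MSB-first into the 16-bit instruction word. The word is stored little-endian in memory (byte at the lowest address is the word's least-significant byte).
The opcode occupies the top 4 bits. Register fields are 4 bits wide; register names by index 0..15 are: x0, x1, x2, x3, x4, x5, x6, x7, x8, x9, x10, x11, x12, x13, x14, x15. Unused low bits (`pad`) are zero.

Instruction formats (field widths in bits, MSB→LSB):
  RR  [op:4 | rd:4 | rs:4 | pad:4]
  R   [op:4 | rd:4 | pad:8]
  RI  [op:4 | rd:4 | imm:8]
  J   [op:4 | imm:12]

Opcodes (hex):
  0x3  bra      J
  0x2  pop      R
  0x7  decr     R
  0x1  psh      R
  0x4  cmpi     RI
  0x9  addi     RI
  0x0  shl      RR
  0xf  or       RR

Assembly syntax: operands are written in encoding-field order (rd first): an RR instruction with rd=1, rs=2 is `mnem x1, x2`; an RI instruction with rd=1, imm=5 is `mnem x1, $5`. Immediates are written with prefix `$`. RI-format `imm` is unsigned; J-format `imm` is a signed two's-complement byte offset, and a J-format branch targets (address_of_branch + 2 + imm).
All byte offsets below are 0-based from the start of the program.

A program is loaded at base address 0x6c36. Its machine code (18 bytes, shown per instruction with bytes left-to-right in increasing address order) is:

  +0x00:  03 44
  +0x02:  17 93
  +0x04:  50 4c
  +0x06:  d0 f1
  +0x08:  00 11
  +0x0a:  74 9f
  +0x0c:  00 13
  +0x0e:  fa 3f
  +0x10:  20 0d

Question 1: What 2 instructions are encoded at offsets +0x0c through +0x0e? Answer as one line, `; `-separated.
+0x0c: 00 13 ⇒ word 0x1300 (little)
  op=0x1300>>12=0x1 ⇒ psh (R)
  rd@[11:8]=0x3 ⇒ x3
+0x0e: fa 3f ⇒ word 0x3ffa (little)
  op=0x3ffa>>12=0x3 ⇒ bra (J)
  imm@[11:0]=0xffa (s12→-6) ⇒ $-6

psh x3; bra $-6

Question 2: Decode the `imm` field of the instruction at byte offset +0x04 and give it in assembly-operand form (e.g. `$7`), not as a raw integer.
+0x04: 50 4c ⇒ word 0x4c50 (little)
  opcode bits[15:12]=0x4: cmpi/RI
  [11:8] rd=12 = x12
  [7:0] imm=80 = $80

$80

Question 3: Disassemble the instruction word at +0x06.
or x1, x13

+0x06: d0 f1 ⇒ word 0xf1d0 (little)
  opcode bits[15:12]=0xf: or/RR
  [11:8] rd=1 = x1
  [7:4] rs=13 = x13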